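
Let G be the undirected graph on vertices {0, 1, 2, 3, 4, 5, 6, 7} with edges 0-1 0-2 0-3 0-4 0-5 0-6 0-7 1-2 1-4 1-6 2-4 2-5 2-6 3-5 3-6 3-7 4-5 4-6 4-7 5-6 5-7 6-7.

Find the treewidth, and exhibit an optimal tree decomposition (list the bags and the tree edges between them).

The largest bag has 5 vertices, giving width 4; this decomposition certifies tw(G) ≤ 4. For the lower bound, the 5 vertices {0, 3, 5, 6, 7} are pairwise adjacent, and any tree decomposition puts a clique entirely inside one bag — forcing width ≥ 4. Therefore the treewidth is 4.

Treewidth 4.
One optimal decomposition is:
Bags: B1 = {0, 4, 5, 6, 7}  B2 = {0, 2, 4, 5, 6}  B3 = {0, 3, 5, 6, 7}  B4 = {0, 1, 2, 4, 6}
Tree: B1–B2, B1–B3, B2–B4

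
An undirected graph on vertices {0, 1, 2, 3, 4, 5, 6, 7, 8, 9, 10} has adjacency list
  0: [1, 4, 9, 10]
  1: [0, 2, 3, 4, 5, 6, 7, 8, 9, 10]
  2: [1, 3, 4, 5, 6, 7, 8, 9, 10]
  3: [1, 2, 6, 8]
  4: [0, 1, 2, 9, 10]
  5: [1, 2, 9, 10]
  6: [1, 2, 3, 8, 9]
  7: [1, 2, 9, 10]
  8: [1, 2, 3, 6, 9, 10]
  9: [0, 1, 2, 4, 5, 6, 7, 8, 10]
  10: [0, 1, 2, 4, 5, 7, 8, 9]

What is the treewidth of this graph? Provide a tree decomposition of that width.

Treewidth 4.
Bags: B1 = {1, 2, 8, 9, 10}  B2 = {1, 2, 5, 9, 10}  B3 = {1, 2, 4, 9, 10}  B4 = {0, 1, 4, 9, 10}  B5 = {1, 2, 6, 8, 9}  B6 = {1, 2, 3, 6, 8}  B7 = {1, 2, 7, 9, 10}
Tree: B1–B2, B2–B3, B3–B4, B1–B5, B5–B6, B1–B7

Every bag has size at most 5, so the width is 5 − 1 = 4 and tw(G) ≤ 4. On the other hand G contains the 5-clique {0, 1, 4, 9, 10}. A clique must lie in a single bag of any decomposition, so no decomposition can have width below 4. The upper and lower bounds meet at 4, so that is the treewidth.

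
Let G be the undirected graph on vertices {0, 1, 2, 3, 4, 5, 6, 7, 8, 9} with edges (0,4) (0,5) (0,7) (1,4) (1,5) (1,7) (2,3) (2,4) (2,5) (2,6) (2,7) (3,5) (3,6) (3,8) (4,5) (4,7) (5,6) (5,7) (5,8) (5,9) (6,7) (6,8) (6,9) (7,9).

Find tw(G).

3

A width-3 tree decomposition is:
Bags: B1 = {2, 4, 5, 7}  B2 = {0, 4, 5, 7}  B3 = {1, 4, 5, 7}  B4 = {2, 5, 6, 7}  B5 = {2, 3, 5, 6}  B6 = {3, 5, 6, 8}  B7 = {5, 6, 7, 9}
Tree: B1–B2, B1–B3, B1–B4, B4–B5, B5–B6, B4–B7
The largest bag has 4 vertices, giving width 3; this decomposition certifies tw(G) ≤ 3. Conversely, {3, 5, 6, 8} is a clique of size 4, and the vertices of any clique must share a bag in every tree decomposition; so some bag has ≥ 4 vertices and tw(G) ≥ 3. The upper and lower bounds meet at 3, so that is the treewidth.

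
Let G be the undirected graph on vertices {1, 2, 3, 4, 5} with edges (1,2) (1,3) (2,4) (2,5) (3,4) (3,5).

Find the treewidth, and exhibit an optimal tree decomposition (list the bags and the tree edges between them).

Treewidth 2.
Bags: B1 = {1, 2, 3}  B2 = {2, 3, 5}  B3 = {2, 3, 4}
Tree: B1–B2, B2–B3

The largest bag has 3 vertices, giving width 2; this decomposition certifies tw(G) ≤ 2. Since 1–2–5–3–1 is a cycle in G, G is not acyclic. Forests are exactly the graphs of treewidth ≤ 1, so tw(G) ≥ 2. The upper and lower bounds meet at 2, so that is the treewidth.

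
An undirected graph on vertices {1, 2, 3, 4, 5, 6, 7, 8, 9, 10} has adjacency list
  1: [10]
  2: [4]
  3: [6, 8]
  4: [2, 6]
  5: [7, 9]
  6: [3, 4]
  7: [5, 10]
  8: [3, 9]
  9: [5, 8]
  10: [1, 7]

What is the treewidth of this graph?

1

A width-1 tree decomposition is:
Bags: B1 = {1, 10}  B2 = {7, 10}  B3 = {5, 7}  B4 = {5, 9}  B5 = {8, 9}  B6 = {3, 8}  B7 = {3, 6}  B8 = {4, 6}  B9 = {2, 4}
Tree: B1–B2, B2–B3, B3–B4, B4–B5, B5–B6, B6–B7, B7–B8, B8–B9
Every bag has size at most 2, so the width is 2 − 1 = 1 and tw(G) ≤ 1. G has an edge, so its treewidth is at least 1. The upper and lower bounds meet at 1, so that is the treewidth.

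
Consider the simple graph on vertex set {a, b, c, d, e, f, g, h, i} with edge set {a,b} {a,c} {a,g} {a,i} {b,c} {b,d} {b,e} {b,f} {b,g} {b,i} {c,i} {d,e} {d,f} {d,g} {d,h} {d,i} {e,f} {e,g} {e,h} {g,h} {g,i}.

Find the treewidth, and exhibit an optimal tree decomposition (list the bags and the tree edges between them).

Every bag has size at most 4, so the width is 4 − 1 = 3 and tw(G) ≤ 3. Conversely, {d, e, g, h} is a clique of size 4, and the vertices of any clique must share a bag in every tree decomposition; so some bag has ≥ 4 vertices and tw(G) ≥ 3. Therefore the treewidth is 3.

Treewidth 3.
Bags: B1 = {b, d, e, g}  B2 = {b, d, g, i}  B3 = {b, d, e, f}  B4 = {a, b, g, i}  B5 = {d, e, g, h}  B6 = {a, b, c, i}
Tree: B1–B2, B1–B3, B2–B4, B1–B5, B4–B6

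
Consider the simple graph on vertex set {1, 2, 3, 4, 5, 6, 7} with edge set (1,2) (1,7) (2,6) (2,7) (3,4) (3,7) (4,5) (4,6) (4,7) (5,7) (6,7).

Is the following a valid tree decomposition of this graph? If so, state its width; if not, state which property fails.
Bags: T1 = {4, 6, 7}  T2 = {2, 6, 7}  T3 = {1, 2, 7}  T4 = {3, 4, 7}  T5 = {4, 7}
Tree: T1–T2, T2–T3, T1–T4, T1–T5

A tree decomposition must satisfy three properties: every vertex lies in some bag; for every edge, both endpoints lie together in some bag; and for every vertex, the bags containing it form a connected subtree. Here vertex 5 appears in no bag, so the decomposition is invalid.

No — vertex 5 appears in no bag.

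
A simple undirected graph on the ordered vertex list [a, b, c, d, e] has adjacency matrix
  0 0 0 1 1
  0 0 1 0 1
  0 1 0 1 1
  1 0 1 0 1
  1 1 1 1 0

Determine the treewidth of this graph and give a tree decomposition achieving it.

Every bag has size at most 3, so the width is 3 − 1 = 2 and tw(G) ≤ 2. Conversely, {c, d, e} is a clique of size 3, and the vertices of any clique must share a bag in every tree decomposition; so some bag has ≥ 3 vertices and tw(G) ≥ 2. Combining the bounds, tw(G) = 2.

Treewidth 2.
One optimal decomposition is:
Bags: B1 = {b, c, e}  B2 = {c, d, e}  B3 = {a, d, e}
Tree: B1–B2, B2–B3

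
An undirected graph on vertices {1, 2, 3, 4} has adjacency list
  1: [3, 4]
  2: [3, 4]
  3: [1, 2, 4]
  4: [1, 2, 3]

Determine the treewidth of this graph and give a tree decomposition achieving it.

Every bag has size at most 3, so the width is 3 − 1 = 2 and tw(G) ≤ 2. For the lower bound, the 3 vertices {1, 3, 4} are pairwise adjacent, and any tree decomposition puts a clique entirely inside one bag — forcing width ≥ 2. The upper and lower bounds meet at 2, so that is the treewidth.

Treewidth 2.
One optimal decomposition is:
Bags: B1 = {1, 3, 4}  B2 = {2, 3, 4}
Tree: B1–B2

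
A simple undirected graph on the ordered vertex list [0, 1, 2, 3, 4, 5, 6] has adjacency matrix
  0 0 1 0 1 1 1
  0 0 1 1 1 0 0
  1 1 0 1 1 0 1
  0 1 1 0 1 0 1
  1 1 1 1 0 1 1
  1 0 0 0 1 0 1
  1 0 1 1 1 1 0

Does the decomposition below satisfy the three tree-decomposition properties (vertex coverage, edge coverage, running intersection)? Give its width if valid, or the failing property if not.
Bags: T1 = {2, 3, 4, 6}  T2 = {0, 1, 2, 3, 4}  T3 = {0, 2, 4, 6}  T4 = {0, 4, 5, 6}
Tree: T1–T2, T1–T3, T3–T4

A tree decomposition must satisfy three properties: every vertex lies in some bag; for every edge, both endpoints lie together in some bag; and for every vertex, the bags containing it form a connected subtree. Here bags containing vertex 0 are not connected in the tree, so the decomposition is invalid.

No — bags containing vertex 0 are not connected in the tree.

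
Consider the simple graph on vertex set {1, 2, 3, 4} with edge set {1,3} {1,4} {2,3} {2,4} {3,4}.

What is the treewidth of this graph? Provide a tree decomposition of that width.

Every bag has size at most 3, so the width is 3 − 1 = 2 and tw(G) ≤ 2. Conversely, {1, 3, 4} is a clique of size 3, and the vertices of any clique must share a bag in every tree decomposition; so some bag has ≥ 3 vertices and tw(G) ≥ 2. Combining the bounds, tw(G) = 2.

Treewidth 2.
One optimal decomposition is:
Bags: B1 = {1, 3, 4}  B2 = {2, 3, 4}
Tree: B1–B2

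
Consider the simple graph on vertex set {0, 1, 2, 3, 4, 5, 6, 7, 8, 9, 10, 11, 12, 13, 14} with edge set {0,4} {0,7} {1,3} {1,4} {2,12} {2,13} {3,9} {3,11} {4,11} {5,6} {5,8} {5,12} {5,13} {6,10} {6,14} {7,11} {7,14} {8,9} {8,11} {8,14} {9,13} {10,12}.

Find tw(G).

A width-3 tree decomposition is:
Bags: B1 = {2, 6, 10, 12}  B2 = {2, 5, 6, 12}  B3 = {2, 5, 6, 13}  B4 = {5, 6, 13, 14}  B5 = {5, 8, 13, 14}  B6 = {8, 9, 13, 14}  B7 = {7, 8, 9, 14}  B8 = {7, 8, 9, 11}  B9 = {3, 7, 9, 11}  B10 = {0, 3, 7, 11}  B11 = {0, 3, 4, 11}  B12 = {0, 1, 3, 4}
Tree: B1–B2, B2–B3, B3–B4, B4–B5, B5–B6, B6–B7, B7–B8, B8–B9, B9–B10, B10–B11, B11–B12
Every bag has size at most 4, so the width is 4 − 1 = 3 and tw(G) ≤ 3. For the lower bound: the 4 vertex sets {2,10,12}, {6}, {5}, {8,9,13,14} are disjoint, each induces a connected subgraph, and every pair is joined by at least one edge of G. Contracting each set to a single vertex therefore yields K_{4} as a minor, and since treewidth is minor-monotone, tw(G) ≥ tw(K_{4}) = 3. Combining the bounds, tw(G) = 3.

3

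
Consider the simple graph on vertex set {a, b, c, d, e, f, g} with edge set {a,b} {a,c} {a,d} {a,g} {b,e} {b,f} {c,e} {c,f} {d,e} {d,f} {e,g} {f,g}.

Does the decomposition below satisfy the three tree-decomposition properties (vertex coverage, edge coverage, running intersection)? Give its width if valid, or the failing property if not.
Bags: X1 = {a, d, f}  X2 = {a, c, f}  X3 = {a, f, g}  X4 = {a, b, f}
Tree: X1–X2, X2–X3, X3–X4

A tree decomposition must satisfy three properties: every vertex lies in some bag; for every edge, both endpoints lie together in some bag; and for every vertex, the bags containing it form a connected subtree. Here vertex e appears in no bag, so the decomposition is invalid.

No — vertex e appears in no bag.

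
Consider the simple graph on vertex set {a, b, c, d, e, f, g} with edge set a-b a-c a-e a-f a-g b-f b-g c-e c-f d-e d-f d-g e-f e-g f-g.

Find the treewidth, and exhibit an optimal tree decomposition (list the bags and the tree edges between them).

Treewidth 3.
One such decomposition:
Bags: B1 = {a, e, f, g}  B2 = {a, c, e, f}  B3 = {a, b, f, g}  B4 = {d, e, f, g}
Tree: B1–B2, B1–B3, B1–B4

Each bag holds 4 vertices, so the decomposition has width 3, which upper-bounds the treewidth. On the other hand G contains the 4-clique {d, e, f, g}. A clique must lie in a single bag of any decomposition, so no decomposition can have width below 3. Combining the bounds, tw(G) = 3.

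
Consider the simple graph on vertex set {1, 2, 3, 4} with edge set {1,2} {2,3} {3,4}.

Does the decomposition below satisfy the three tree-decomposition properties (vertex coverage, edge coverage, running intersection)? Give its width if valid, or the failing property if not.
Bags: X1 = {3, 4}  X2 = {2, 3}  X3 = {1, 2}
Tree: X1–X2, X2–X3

Yes; width 1.

Vertex coverage: the bags together contain {1, 2, 3, 4}, the full vertex set. Edge coverage: each edge of G has both endpoints in at least one bag. Running intersection: for every vertex, the bags containing it form a connected subtree. All three properties hold, so this is a valid tree decomposition of width max|bag| − 1 = 1, and hence tw(G) ≤ 1.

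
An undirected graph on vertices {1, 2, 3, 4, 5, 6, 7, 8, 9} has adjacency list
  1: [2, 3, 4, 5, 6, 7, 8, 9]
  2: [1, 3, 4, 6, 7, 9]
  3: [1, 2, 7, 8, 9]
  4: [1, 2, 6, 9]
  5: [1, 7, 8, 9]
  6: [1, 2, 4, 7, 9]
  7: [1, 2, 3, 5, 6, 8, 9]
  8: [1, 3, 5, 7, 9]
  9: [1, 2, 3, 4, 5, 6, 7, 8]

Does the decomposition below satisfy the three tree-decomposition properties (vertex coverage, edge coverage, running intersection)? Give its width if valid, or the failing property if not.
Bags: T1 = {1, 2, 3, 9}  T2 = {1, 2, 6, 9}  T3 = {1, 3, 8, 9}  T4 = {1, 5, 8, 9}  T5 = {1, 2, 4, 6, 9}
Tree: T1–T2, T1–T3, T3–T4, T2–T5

A tree decomposition must satisfy three properties: every vertex lies in some bag; for every edge, both endpoints lie together in some bag; and for every vertex, the bags containing it form a connected subtree. Here vertex 7 appears in no bag, so the decomposition is invalid.

No — vertex 7 appears in no bag.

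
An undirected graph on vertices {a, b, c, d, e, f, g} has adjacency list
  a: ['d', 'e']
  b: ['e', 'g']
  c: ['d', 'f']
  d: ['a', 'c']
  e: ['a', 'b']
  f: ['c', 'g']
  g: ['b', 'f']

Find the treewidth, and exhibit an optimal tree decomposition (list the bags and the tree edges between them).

Every bag has size at most 3, so the width is 3 − 1 = 2 and tw(G) ≤ 2. Since g–f–c–d–a–e–b–g is a cycle in G, G is not acyclic. Forests are exactly the graphs of treewidth ≤ 1, so tw(G) ≥ 2. Combining the bounds, tw(G) = 2.

Treewidth 2.
One optimal decomposition is:
Bags: B1 = {c, f, g}  B2 = {c, d, g}  B3 = {a, d, g}  B4 = {a, e, g}  B5 = {b, e, g}
Tree: B1–B2, B2–B3, B3–B4, B4–B5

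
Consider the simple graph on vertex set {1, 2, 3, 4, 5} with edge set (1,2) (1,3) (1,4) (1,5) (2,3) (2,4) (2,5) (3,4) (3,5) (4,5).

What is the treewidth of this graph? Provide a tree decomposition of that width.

A single bag containing all 5 vertices is trivially a valid decomposition of width 4. For the lower bound, the 5 vertices {1, 2, 3, 4, 5} are pairwise adjacent, and any tree decomposition puts a clique entirely inside one bag — forcing width ≥ 4. Therefore the treewidth is 4.

Treewidth 4.
One optimal decomposition is:
Bags: B1 = {1, 2, 3, 4, 5}
Tree: (single bag)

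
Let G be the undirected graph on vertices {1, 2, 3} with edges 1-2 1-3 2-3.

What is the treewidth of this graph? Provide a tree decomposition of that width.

Treewidth 2.
One such decomposition:
Bags: B1 = {1, 2, 3}
Tree: (single bag)

With just one bag of size 3, the width is 3 − 1 = 2, so tw(G) ≤ 2. On the other hand G contains the 3-clique {1, 2, 3}. A clique must lie in a single bag of any decomposition, so no decomposition can have width below 2. Therefore the treewidth is 2.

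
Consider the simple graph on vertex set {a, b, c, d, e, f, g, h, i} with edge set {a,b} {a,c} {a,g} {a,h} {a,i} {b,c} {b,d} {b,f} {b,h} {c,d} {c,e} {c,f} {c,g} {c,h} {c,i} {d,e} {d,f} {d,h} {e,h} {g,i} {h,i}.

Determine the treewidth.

A width-3 tree decomposition is:
Bags: B1 = {a, c, g, i}  B2 = {a, c, h, i}  B3 = {a, b, c, h}  B4 = {b, c, d, h}  B5 = {c, d, e, h}  B6 = {b, c, d, f}
Tree: B1–B2, B2–B3, B3–B4, B4–B5, B4–B6
The largest bag has 4 vertices, giving width 3; this decomposition certifies tw(G) ≤ 3. For the lower bound, the 4 vertices {a, c, g, i} are pairwise adjacent, and any tree decomposition puts a clique entirely inside one bag — forcing width ≥ 3. Therefore the treewidth is 3.

3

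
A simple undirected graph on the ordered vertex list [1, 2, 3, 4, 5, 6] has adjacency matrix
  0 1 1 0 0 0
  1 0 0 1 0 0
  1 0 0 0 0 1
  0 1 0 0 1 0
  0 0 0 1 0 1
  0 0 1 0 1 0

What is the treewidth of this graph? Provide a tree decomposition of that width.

Treewidth 2.
One such decomposition:
Bags: B1 = {2, 4, 5}  B2 = {1, 2, 5}  B3 = {1, 3, 5}  B4 = {3, 5, 6}
Tree: B1–B2, B2–B3, B3–B4

Each bag holds 3 vertices, so the decomposition has width 2, which upper-bounds the treewidth. For the lower bound, G contains the cycle 5–4–2–1–3–6–5, so G is not a forest; only forests have treewidth ≤ 1, hence tw(G) ≥ 2. Therefore the treewidth is 2.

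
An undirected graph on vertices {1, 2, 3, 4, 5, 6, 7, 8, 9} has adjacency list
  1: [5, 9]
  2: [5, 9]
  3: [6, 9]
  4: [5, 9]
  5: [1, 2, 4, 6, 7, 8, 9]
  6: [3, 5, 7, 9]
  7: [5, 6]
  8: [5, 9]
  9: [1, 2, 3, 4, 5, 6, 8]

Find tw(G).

2

A width-2 tree decomposition is:
Bags: B1 = {5, 8, 9}  B2 = {5, 6, 9}  B3 = {2, 5, 9}  B4 = {3, 6, 9}  B5 = {1, 5, 9}  B6 = {4, 5, 9}  B7 = {5, 6, 7}
Tree: B1–B2, B2–B3, B2–B4, B3–B5, B3–B6, B2–B7
Every bag has size at most 3, so the width is 3 − 1 = 2 and tw(G) ≤ 2. On the other hand G contains the 3-clique {3, 6, 9}. A clique must lie in a single bag of any decomposition, so no decomposition can have width below 2. Therefore the treewidth is 2.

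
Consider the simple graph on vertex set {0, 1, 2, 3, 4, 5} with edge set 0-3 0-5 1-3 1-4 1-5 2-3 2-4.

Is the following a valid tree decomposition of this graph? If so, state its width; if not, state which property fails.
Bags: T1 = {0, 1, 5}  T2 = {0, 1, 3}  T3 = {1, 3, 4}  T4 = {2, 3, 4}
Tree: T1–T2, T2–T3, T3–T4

Yes; width 2.

Checking the three conditions: (i) the bags cover all of {0, 1, 2, 3, 4, 5}; (ii) for each edge, some bag contains both endpoints; (iii) the bags containing any fixed vertex form a subtree. All hold, so the decomposition is valid with width 3 − 1 = 2.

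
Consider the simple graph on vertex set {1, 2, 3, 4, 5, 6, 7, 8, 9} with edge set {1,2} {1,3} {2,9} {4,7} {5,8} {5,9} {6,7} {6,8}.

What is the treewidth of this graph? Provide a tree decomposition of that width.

Treewidth 1.
One optimal decomposition is:
Bags: B1 = {1, 3}  B2 = {1, 2}  B3 = {2, 9}  B4 = {5, 9}  B5 = {5, 8}  B6 = {6, 8}  B7 = {6, 7}  B8 = {4, 7}
Tree: B1–B2, B2–B3, B3–B4, B4–B5, B5–B6, B6–B7, B7–B8

Every bag has size at most 2, so the width is 2 − 1 = 1 and tw(G) ≤ 1. Since G has at least one edge (e.g. 3–1), it is not an edgeless graph, so tw(G) ≥ 1. Combining the bounds, tw(G) = 1.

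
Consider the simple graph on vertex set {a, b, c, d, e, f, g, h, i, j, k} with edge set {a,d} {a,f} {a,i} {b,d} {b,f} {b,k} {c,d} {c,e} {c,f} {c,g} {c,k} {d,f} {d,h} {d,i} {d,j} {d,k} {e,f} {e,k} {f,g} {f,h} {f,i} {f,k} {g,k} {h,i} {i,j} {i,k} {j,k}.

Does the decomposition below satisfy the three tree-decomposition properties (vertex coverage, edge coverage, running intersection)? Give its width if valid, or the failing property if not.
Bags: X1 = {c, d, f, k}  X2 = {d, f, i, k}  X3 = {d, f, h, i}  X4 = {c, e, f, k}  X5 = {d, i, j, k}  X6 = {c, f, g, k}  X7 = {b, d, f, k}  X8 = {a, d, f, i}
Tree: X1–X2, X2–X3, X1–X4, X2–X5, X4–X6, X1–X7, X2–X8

Yes; width 3.

Vertex coverage: the bags together contain {a, b, c, d, e, f, g, h, i, j, k}, the full vertex set. Edge coverage: each edge of G has both endpoints in at least one bag. Running intersection: for every vertex, the bags containing it form a connected subtree. All three properties hold, so this is a valid tree decomposition of width max|bag| − 1 = 3, and hence tw(G) ≤ 3.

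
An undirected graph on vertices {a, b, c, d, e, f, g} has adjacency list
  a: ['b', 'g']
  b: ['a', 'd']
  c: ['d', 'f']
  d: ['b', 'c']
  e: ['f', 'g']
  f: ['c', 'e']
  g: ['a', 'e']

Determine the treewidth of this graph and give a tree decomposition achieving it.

Treewidth 2.
One such decomposition:
Bags: B1 = {a, b, g}  B2 = {b, e, g}  B3 = {b, e, f}  B4 = {b, c, f}  B5 = {b, c, d}
Tree: B1–B2, B2–B3, B3–B4, B4–B5

Each bag holds 3 vertices, so the decomposition has width 2, which upper-bounds the treewidth. For the lower bound, G contains the cycle b–a–g–e–f–c–d–b, so G is not a forest; only forests have treewidth ≤ 1, hence tw(G) ≥ 2. Hence tw(G) = 2 exactly.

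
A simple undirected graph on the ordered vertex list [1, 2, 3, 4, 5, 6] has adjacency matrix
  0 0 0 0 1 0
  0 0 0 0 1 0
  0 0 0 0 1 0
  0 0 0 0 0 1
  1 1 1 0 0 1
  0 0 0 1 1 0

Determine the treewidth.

A width-1 tree decomposition is:
Bags: B1 = {5, 6}  B2 = {1, 5}  B3 = {3, 5}  B4 = {2, 5}  B5 = {4, 6}
Tree: B1–B2, B1–B3, B2–B4, B1–B5
Each bag holds 2 vertices, so the decomposition has width 1, which upper-bounds the treewidth. Since G has at least one edge (e.g. 6–5), it is not an edgeless graph, so tw(G) ≥ 1. Hence tw(G) = 1 exactly.

1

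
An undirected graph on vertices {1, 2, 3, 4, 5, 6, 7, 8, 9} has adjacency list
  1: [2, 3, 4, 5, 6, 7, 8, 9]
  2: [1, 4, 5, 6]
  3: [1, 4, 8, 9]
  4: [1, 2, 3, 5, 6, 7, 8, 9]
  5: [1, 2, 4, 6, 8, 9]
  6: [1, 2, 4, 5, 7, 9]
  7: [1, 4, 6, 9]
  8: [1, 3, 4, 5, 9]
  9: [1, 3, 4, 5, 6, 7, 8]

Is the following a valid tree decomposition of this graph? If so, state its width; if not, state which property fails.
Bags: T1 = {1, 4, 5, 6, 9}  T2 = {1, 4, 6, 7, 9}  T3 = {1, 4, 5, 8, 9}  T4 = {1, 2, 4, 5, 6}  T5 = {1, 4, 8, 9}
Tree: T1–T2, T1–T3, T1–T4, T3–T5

A tree decomposition must satisfy three properties: every vertex lies in some bag; for every edge, both endpoints lie together in some bag; and for every vertex, the bags containing it form a connected subtree. Here vertex 3 appears in no bag, so the decomposition is invalid.

No — vertex 3 appears in no bag.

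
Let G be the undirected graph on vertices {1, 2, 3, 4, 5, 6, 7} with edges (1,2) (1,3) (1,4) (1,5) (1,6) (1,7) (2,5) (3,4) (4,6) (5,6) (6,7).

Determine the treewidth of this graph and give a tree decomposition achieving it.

Treewidth 2.
One such decomposition:
Bags: B1 = {1, 4, 6}  B2 = {1, 3, 4}  B3 = {1, 5, 6}  B4 = {1, 6, 7}  B5 = {1, 2, 5}
Tree: B1–B2, B1–B3, B1–B4, B3–B5

Each bag holds 3 vertices, so the decomposition has width 2, which upper-bounds the treewidth. Conversely, {1, 2, 5} is a clique of size 3, and the vertices of any clique must share a bag in every tree decomposition; so some bag has ≥ 3 vertices and tw(G) ≥ 2. Hence tw(G) = 2 exactly.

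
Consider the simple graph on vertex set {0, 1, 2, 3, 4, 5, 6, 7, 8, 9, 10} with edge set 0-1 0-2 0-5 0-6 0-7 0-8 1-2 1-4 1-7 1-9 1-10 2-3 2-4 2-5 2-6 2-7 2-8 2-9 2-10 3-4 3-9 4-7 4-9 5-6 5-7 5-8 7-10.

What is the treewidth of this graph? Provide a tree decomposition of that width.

Treewidth 3.
One optimal decomposition is:
Bags: B1 = {1, 2, 4, 7}  B2 = {1, 2, 7, 10}  B3 = {0, 1, 2, 7}  B4 = {1, 2, 4, 9}  B5 = {0, 2, 5, 7}  B6 = {2, 3, 4, 9}  B7 = {0, 2, 5, 6}  B8 = {0, 2, 5, 8}
Tree: B1–B2, B1–B3, B1–B4, B3–B5, B4–B6, B5–B7, B7–B8

The largest bag has 4 vertices, giving width 3; this decomposition certifies tw(G) ≤ 3. On the other hand G contains the 4-clique {0, 1, 2, 7}. A clique must lie in a single bag of any decomposition, so no decomposition can have width below 3. Hence tw(G) = 3 exactly.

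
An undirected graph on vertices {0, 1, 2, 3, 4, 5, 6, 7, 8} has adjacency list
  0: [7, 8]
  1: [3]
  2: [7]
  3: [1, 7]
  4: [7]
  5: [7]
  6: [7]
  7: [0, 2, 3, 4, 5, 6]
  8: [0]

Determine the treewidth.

A width-1 tree decomposition is:
Bags: B1 = {5, 7}  B2 = {4, 7}  B3 = {2, 7}  B4 = {3, 7}  B5 = {0, 7}  B6 = {6, 7}  B7 = {0, 8}  B8 = {1, 3}
Tree: B1–B2, B2–B3, B3–B4, B1–B5, B2–B6, B5–B7, B4–B8
Every bag has size at most 2, so the width is 2 − 1 = 1 and tw(G) ≤ 1. Since G has at least one edge (e.g. 7–5), it is not an edgeless graph, so tw(G) ≥ 1. Therefore the treewidth is 1.

1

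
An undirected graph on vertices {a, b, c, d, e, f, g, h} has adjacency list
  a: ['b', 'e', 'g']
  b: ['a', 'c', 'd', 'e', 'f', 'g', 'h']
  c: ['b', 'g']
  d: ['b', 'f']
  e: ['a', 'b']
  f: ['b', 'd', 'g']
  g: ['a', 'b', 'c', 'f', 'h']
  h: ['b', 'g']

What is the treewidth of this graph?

A width-2 tree decomposition is:
Bags: B1 = {a, b, g}  B2 = {b, f, g}  B3 = {b, d, f}  B4 = {a, b, e}  B5 = {b, c, g}  B6 = {b, g, h}
Tree: B1–B2, B2–B3, B1–B4, B2–B5, B1–B6
The largest bag has 3 vertices, giving width 2; this decomposition certifies tw(G) ≤ 2. On the other hand G contains the 3-clique {b, d, f}. A clique must lie in a single bag of any decomposition, so no decomposition can have width below 2. The upper and lower bounds meet at 2, so that is the treewidth.

2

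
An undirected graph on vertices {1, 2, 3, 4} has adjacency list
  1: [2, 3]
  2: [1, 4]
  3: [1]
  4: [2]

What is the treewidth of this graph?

1

A width-1 tree decomposition is:
Bags: B1 = {2, 4}  B2 = {1, 2}  B3 = {1, 3}
Tree: B1–B2, B2–B3
Every bag has size at most 2, so the width is 2 − 1 = 1 and tw(G) ≤ 1. G has an edge, so its treewidth is at least 1. Hence tw(G) = 1 exactly.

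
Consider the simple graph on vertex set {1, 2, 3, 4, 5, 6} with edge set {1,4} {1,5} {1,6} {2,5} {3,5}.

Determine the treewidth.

A width-1 tree decomposition is:
Bags: B1 = {3, 5}  B2 = {1, 5}  B3 = {2, 5}  B4 = {1, 4}  B5 = {1, 6}
Tree: B1–B2, B1–B3, B2–B4, B4–B5
Each bag holds 2 vertices, so the decomposition has width 1, which upper-bounds the treewidth. G has an edge, so its treewidth is at least 1. The upper and lower bounds meet at 1, so that is the treewidth.

1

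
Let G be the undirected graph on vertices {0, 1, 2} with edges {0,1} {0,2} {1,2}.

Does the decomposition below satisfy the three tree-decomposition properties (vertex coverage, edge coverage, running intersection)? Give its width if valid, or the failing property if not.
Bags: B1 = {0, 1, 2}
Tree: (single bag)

Yes; width 2.

Vertex coverage: the bags together contain {0, 1, 2}, the full vertex set. Edge coverage: each edge of G has both endpoints in at least one bag. Running intersection: for every vertex, the bags containing it form a connected subtree. All three properties hold, so this is a valid tree decomposition of width max|bag| − 1 = 2, and hence tw(G) ≤ 2.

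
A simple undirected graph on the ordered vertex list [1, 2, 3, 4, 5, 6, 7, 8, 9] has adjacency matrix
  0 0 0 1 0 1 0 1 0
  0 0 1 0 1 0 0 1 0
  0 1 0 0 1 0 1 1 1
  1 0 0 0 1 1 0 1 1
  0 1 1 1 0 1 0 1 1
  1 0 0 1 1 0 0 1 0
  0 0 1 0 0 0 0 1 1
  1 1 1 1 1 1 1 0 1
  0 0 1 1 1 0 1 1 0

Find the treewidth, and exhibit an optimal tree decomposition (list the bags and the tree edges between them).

Every bag has size at most 4, so the width is 4 − 1 = 3 and tw(G) ≤ 3. Conversely, {1, 4, 6, 8} is a clique of size 4, and the vertices of any clique must share a bag in every tree decomposition; so some bag has ≥ 4 vertices and tw(G) ≥ 3. Hence tw(G) = 3 exactly.

Treewidth 3.
Bags: B1 = {3, 5, 8, 9}  B2 = {4, 5, 8, 9}  B3 = {4, 5, 6, 8}  B4 = {2, 3, 5, 8}  B5 = {1, 4, 6, 8}  B6 = {3, 7, 8, 9}
Tree: B1–B2, B2–B3, B1–B4, B3–B5, B1–B6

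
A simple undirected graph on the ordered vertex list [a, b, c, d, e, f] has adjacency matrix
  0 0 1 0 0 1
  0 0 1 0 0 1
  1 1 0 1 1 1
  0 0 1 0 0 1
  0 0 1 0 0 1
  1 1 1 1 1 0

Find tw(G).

A width-2 tree decomposition is:
Bags: B1 = {c, d, f}  B2 = {b, c, f}  B3 = {a, c, f}  B4 = {c, e, f}
Tree: B1–B2, B1–B3, B2–B4
The largest bag has 3 vertices, giving width 2; this decomposition certifies tw(G) ≤ 2. Conversely, {c, d, f} is a clique of size 3, and the vertices of any clique must share a bag in every tree decomposition; so some bag has ≥ 3 vertices and tw(G) ≥ 2. Therefore the treewidth is 2.

2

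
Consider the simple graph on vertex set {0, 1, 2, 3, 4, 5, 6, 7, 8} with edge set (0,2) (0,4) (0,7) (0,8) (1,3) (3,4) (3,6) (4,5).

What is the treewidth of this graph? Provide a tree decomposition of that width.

Each bag holds 2 vertices, so the decomposition has width 1, which upper-bounds the treewidth. Since G has at least one edge (e.g. 8–0), it is not an edgeless graph, so tw(G) ≥ 1. Combining the bounds, tw(G) = 1.

Treewidth 1.
One optimal decomposition is:
Bags: B1 = {0, 8}  B2 = {0, 4}  B3 = {3, 4}  B4 = {4, 5}  B5 = {0, 7}  B6 = {3, 6}  B7 = {0, 2}  B8 = {1, 3}
Tree: B1–B2, B2–B3, B3–B4, B2–B5, B3–B6, B1–B7, B6–B8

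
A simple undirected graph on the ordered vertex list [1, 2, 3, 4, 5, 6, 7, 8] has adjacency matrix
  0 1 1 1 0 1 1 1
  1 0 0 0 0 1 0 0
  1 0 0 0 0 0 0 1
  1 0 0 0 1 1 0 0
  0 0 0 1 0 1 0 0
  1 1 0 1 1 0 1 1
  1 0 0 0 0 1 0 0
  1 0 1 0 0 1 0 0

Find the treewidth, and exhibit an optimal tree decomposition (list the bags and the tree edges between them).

Every bag has size at most 3, so the width is 3 − 1 = 2 and tw(G) ≤ 2. On the other hand G contains the 3-clique {1, 3, 8}. A clique must lie in a single bag of any decomposition, so no decomposition can have width below 2. Therefore the treewidth is 2.

Treewidth 2.
One such decomposition:
Bags: B1 = {1, 2, 6}  B2 = {1, 6, 8}  B3 = {1, 3, 8}  B4 = {1, 6, 7}  B5 = {1, 4, 6}  B6 = {4, 5, 6}
Tree: B1–B2, B2–B3, B2–B4, B1–B5, B5–B6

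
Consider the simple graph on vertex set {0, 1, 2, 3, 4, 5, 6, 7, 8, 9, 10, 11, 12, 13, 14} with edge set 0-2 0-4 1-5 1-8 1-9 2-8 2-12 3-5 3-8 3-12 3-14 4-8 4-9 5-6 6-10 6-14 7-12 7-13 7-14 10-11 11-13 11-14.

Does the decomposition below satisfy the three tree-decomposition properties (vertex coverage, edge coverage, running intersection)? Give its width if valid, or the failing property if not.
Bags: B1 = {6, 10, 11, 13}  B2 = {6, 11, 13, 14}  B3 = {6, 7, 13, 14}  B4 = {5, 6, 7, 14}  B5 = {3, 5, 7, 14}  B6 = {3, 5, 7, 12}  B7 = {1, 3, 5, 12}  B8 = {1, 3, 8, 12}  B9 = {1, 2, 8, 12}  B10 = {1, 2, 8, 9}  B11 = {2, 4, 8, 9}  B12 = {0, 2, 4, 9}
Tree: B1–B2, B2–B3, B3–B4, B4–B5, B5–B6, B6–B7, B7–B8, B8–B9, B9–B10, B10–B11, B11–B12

Yes; width 3.

Checking the three conditions: (i) the bags cover all of {0, 1, 2, 3, 4, 5, 6, 7, 8, 9, 10, 11, 12, 13, 14}; (ii) for each edge, some bag contains both endpoints; (iii) the bags containing any fixed vertex form a subtree. All hold, so the decomposition is valid with width 4 − 1 = 3.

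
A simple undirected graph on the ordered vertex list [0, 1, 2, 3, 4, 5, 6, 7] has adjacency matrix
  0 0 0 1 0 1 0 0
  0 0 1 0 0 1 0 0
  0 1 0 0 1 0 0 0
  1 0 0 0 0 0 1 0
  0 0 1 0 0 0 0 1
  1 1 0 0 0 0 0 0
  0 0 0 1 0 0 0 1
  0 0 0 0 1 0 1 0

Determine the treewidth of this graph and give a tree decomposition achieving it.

Treewidth 2.
One such decomposition:
Bags: B1 = {4, 6, 7}  B2 = {2, 4, 6}  B3 = {1, 2, 6}  B4 = {1, 5, 6}  B5 = {0, 5, 6}  B6 = {0, 3, 6}
Tree: B1–B2, B2–B3, B3–B4, B4–B5, B5–B6

Each bag holds 3 vertices, so the decomposition has width 2, which upper-bounds the treewidth. For the lower bound, G contains the cycle 6–7–4–2–1–5–0–3–6, so G is not a forest; only forests have treewidth ≤ 1, hence tw(G) ≥ 2. Therefore the treewidth is 2.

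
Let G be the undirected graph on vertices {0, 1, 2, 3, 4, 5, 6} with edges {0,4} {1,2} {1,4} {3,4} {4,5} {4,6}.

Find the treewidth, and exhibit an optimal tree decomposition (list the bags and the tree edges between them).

Every bag has size at most 2, so the width is 2 − 1 = 1 and tw(G) ≤ 1. Since G has at least one edge (e.g. 4–5), it is not an edgeless graph, so tw(G) ≥ 1. Combining the bounds, tw(G) = 1.

Treewidth 1.
One such decomposition:
Bags: B1 = {4, 5}  B2 = {1, 4}  B3 = {1, 2}  B4 = {3, 4}  B5 = {0, 4}  B6 = {4, 6}
Tree: B1–B2, B2–B3, B1–B4, B1–B5, B1–B6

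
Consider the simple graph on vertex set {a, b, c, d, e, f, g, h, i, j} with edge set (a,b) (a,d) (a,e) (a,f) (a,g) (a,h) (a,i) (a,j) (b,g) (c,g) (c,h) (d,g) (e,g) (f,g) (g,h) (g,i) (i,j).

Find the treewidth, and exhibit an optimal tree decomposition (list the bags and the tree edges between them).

Each bag holds 3 vertices, so the decomposition has width 2, which upper-bounds the treewidth. Conversely, {c, g, h} is a clique of size 3, and the vertices of any clique must share a bag in every tree decomposition; so some bag has ≥ 3 vertices and tw(G) ≥ 2. Combining the bounds, tw(G) = 2.

Treewidth 2.
One optimal decomposition is:
Bags: B1 = {a, b, g}  B2 = {a, e, g}  B3 = {a, g, i}  B4 = {a, g, h}  B5 = {a, i, j}  B6 = {c, g, h}  B7 = {a, f, g}  B8 = {a, d, g}
Tree: B1–B2, B1–B3, B3–B4, B3–B5, B4–B6, B2–B7, B2–B8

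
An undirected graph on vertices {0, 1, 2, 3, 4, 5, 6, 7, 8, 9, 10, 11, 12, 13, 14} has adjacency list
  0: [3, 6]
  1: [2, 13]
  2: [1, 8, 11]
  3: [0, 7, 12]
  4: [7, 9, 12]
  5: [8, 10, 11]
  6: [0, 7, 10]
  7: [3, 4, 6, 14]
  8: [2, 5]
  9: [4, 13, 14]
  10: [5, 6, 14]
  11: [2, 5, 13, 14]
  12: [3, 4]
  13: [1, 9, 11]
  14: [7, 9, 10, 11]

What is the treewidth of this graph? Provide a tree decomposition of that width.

Treewidth 3.
Bags: B1 = {0, 3, 4, 12}  B2 = {0, 3, 4, 7}  B3 = {0, 4, 6, 7}  B4 = {4, 6, 7, 9}  B5 = {6, 7, 9, 14}  B6 = {6, 9, 10, 14}  B7 = {9, 10, 13, 14}  B8 = {10, 11, 13, 14}  B9 = {5, 10, 11, 13}  B10 = {1, 5, 11, 13}  B11 = {1, 2, 5, 11}  B12 = {1, 2, 5, 8}
Tree: B1–B2, B2–B3, B3–B4, B4–B5, B5–B6, B6–B7, B7–B8, B8–B9, B9–B10, B10–B11, B11–B12

The largest bag has 4 vertices, giving width 3; this decomposition certifies tw(G) ≤ 3. For the lower bound: the 4 vertex sets {0,3,12}, {4}, {7}, {6,9,10,14} are disjoint, each induces a connected subgraph, and every pair is joined by at least one edge of G. Contracting each set to a single vertex therefore yields K_{4} as a minor, and since treewidth is minor-monotone, tw(G) ≥ tw(K_{4}) = 3. Hence tw(G) = 3 exactly.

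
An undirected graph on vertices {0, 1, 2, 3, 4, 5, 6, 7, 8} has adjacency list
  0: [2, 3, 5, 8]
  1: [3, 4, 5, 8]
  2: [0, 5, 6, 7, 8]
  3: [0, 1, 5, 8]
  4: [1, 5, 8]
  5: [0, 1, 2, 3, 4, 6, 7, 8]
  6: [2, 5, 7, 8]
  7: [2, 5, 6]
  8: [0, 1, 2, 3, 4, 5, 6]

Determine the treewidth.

3

A width-3 tree decomposition is:
Bags: B1 = {0, 3, 5, 8}  B2 = {0, 2, 5, 8}  B3 = {2, 5, 6, 8}  B4 = {1, 3, 5, 8}  B5 = {1, 4, 5, 8}  B6 = {2, 5, 6, 7}
Tree: B1–B2, B2–B3, B1–B4, B4–B5, B3–B6
The largest bag has 4 vertices, giving width 3; this decomposition certifies tw(G) ≤ 3. On the other hand G contains the 4-clique {0, 2, 5, 8}. A clique must lie in a single bag of any decomposition, so no decomposition can have width below 3. Therefore the treewidth is 3.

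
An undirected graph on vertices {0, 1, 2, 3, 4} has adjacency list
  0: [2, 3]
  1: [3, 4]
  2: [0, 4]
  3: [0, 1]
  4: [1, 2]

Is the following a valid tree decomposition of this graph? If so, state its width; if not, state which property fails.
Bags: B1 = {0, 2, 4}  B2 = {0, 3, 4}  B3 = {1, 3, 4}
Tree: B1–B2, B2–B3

Checking the three conditions: (i) the bags cover all of {0, 1, 2, 3, 4}; (ii) for each edge, some bag contains both endpoints; (iii) the bags containing any fixed vertex form a subtree. All hold, so the decomposition is valid with width 3 − 1 = 2.

Yes; width 2.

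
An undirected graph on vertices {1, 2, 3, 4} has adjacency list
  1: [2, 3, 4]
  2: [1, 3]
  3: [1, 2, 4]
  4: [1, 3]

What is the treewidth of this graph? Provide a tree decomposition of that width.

Treewidth 2.
Bags: B1 = {1, 2, 3}  B2 = {1, 3, 4}
Tree: B1–B2

Each bag holds 3 vertices, so the decomposition has width 2, which upper-bounds the treewidth. Conversely, {1, 2, 3} is a clique of size 3, and the vertices of any clique must share a bag in every tree decomposition; so some bag has ≥ 3 vertices and tw(G) ≥ 2. Hence tw(G) = 2 exactly.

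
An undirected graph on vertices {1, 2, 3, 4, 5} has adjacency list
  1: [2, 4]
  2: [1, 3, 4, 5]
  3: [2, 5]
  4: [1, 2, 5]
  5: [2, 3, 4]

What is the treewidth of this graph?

A width-2 tree decomposition is:
Bags: B1 = {2, 4, 5}  B2 = {1, 2, 4}  B3 = {2, 3, 5}
Tree: B1–B2, B1–B3
The largest bag has 3 vertices, giving width 2; this decomposition certifies tw(G) ≤ 2. For the lower bound, the 3 vertices {2, 3, 5} are pairwise adjacent, and any tree decomposition puts a clique entirely inside one bag — forcing width ≥ 2. Therefore the treewidth is 2.

2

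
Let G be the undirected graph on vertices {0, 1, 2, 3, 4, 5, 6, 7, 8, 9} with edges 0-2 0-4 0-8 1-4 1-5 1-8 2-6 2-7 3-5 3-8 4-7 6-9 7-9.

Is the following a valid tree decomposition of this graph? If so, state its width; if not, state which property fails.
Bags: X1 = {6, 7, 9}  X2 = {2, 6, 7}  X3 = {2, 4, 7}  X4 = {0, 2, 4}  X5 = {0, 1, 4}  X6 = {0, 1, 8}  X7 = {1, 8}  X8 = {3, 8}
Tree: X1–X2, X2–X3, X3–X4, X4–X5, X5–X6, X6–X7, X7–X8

A tree decomposition must satisfy three properties: every vertex lies in some bag; for every edge, both endpoints lie together in some bag; and for every vertex, the bags containing it form a connected subtree. Here vertex 5 appears in no bag, so the decomposition is invalid.

No — vertex 5 appears in no bag.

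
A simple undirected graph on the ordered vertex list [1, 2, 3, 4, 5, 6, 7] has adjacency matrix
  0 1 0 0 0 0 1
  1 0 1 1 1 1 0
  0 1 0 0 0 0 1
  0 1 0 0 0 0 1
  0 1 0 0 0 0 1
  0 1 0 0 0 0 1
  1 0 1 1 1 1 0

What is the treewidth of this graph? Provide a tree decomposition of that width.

The largest bag has 3 vertices, giving width 2; this decomposition certifies tw(G) ≤ 2. For the lower bound, G contains the cycle 2–5–7–4–2, so G is not a forest; only forests have treewidth ≤ 1, hence tw(G) ≥ 2. Therefore the treewidth is 2.

Treewidth 2.
One such decomposition:
Bags: B1 = {2, 5, 7}  B2 = {2, 4, 7}  B3 = {2, 3, 7}  B4 = {1, 2, 7}  B5 = {2, 6, 7}
Tree: B1–B2, B2–B3, B3–B4, B4–B5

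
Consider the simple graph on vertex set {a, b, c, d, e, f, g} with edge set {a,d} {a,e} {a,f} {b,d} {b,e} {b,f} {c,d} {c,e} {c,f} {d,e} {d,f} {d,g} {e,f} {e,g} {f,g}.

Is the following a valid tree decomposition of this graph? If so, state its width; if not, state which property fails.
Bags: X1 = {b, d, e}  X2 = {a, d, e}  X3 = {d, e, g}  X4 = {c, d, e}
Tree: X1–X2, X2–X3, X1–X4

No — vertex f appears in no bag.

A tree decomposition must satisfy three properties: every vertex lies in some bag; for every edge, both endpoints lie together in some bag; and for every vertex, the bags containing it form a connected subtree. Here vertex f appears in no bag, so the decomposition is invalid.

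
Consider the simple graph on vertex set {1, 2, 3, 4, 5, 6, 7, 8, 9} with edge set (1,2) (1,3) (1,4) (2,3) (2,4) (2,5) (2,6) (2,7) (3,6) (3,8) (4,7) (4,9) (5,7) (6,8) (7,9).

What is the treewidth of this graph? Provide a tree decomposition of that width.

The largest bag has 3 vertices, giving width 2; this decomposition certifies tw(G) ≤ 2. On the other hand G contains the 3-clique {3, 6, 8}. A clique must lie in a single bag of any decomposition, so no decomposition can have width below 2. Hence tw(G) = 2 exactly.

Treewidth 2.
Bags: B1 = {1, 2, 3}  B2 = {1, 2, 4}  B3 = {2, 3, 6}  B4 = {2, 4, 7}  B5 = {2, 5, 7}  B6 = {4, 7, 9}  B7 = {3, 6, 8}
Tree: B1–B2, B1–B3, B2–B4, B4–B5, B4–B6, B3–B7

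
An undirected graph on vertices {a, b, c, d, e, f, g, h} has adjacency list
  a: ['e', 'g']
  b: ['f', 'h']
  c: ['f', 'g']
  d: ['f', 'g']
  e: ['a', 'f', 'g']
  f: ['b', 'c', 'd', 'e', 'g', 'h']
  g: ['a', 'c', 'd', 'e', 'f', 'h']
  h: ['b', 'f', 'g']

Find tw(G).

A width-2 tree decomposition is:
Bags: B1 = {b, f, h}  B2 = {f, g, h}  B3 = {e, f, g}  B4 = {c, f, g}  B5 = {d, f, g}  B6 = {a, e, g}
Tree: B1–B2, B2–B3, B2–B4, B3–B5, B3–B6
Every bag has size at most 3, so the width is 3 − 1 = 2 and tw(G) ≤ 2. For the lower bound, the 3 vertices {a, e, g} are pairwise adjacent, and any tree decomposition puts a clique entirely inside one bag — forcing width ≥ 2. The upper and lower bounds meet at 2, so that is the treewidth.

2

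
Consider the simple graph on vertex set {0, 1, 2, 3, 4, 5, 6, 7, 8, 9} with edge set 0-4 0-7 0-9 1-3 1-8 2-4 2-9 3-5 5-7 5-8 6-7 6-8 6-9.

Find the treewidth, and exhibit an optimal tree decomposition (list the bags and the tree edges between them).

The largest bag has 3 vertices, giving width 2; this decomposition certifies tw(G) ≤ 2. Since 2–4–0–9–2 is a cycle in G, G is not acyclic. Forests are exactly the graphs of treewidth ≤ 1, so tw(G) ≥ 2. The upper and lower bounds meet at 2, so that is the treewidth.

Treewidth 2.
One optimal decomposition is:
Bags: B1 = {2, 4, 9}  B2 = {0, 4, 9}  B3 = {0, 6, 9}  B4 = {0, 6, 7}  B5 = {6, 7, 8}  B6 = {5, 7, 8}  B7 = {1, 5, 8}  B8 = {1, 3, 5}
Tree: B1–B2, B2–B3, B3–B4, B4–B5, B5–B6, B6–B7, B7–B8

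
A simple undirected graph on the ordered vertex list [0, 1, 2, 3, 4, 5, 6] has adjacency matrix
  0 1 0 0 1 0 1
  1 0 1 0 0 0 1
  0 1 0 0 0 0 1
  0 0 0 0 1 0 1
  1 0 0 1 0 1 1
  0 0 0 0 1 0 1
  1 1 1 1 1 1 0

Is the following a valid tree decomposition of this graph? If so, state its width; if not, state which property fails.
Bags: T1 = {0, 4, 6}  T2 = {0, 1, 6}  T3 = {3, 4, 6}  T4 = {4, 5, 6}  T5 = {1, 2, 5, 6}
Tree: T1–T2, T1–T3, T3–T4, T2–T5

A tree decomposition must satisfy three properties: every vertex lies in some bag; for every edge, both endpoints lie together in some bag; and for every vertex, the bags containing it form a connected subtree. Here bags containing vertex 5 are not connected in the tree, so the decomposition is invalid.

No — bags containing vertex 5 are not connected in the tree.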